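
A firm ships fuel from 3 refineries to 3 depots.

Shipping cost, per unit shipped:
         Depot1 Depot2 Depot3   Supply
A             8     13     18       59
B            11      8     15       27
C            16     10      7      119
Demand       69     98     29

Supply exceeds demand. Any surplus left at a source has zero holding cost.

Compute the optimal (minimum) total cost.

1731

One minimum-cost allocation:
  A→Depot1: 59 × 8 = 472
  B→Depot1: 10 × 11 = 110
  B→Depot2: 17 × 8 = 136
  C→Depot2: 81 × 10 = 810
  C→Depot3: 29 × 7 = 203
Total = 472 + 110 + 136 + 810 + 203 = 1731.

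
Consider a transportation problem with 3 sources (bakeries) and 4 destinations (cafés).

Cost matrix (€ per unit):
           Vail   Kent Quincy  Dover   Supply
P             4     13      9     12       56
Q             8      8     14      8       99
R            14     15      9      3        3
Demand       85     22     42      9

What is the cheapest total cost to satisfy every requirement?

An optimal shipping plan:
  P->Vail: 14 × €4 = €56
  P->Quincy: 42 × €9 = €378
  Q->Vail: 71 × €8 = €568
  Q->Kent: 22 × €8 = €176
  Q->Dover: 6 × €8 = €48
  R->Dover: 3 × €3 = €9
Total = 56 + 378 + 568 + 176 + 48 + 9 = €1235.

1235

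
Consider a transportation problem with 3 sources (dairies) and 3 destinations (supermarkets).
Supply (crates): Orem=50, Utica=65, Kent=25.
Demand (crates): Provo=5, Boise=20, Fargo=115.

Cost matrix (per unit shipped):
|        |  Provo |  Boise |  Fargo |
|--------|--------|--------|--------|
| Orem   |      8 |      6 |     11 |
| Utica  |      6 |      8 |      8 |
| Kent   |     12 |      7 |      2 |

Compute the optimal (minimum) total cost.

1005

A cheapest plan:
  Orem–Provo: 5 crates
  Orem–Boise: 20 crates
  Orem–Fargo: 25 crates
  Utica–Fargo: 65 crates
  Kent–Fargo: 25 crates
Total cost = 1005.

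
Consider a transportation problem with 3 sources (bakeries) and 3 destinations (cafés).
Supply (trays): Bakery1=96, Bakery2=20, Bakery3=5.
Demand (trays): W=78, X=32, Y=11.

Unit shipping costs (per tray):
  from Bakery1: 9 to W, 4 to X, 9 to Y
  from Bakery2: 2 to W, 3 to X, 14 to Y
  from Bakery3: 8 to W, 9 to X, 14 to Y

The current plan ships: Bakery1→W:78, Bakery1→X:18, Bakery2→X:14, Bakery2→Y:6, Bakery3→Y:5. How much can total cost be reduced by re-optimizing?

Current plan cost = 78·9 + 18·4 + 14·3 + 6·14 + 5·14 = 970.
Optimal plan:
  Bakery1–W: 53 trays
  Bakery1–X: 32 trays
  Bakery1–Y: 11 trays
  Bakery2–W: 20 trays
  Bakery3–W: 5 trays
Optimal cost = 784.
Saving = 970 − 784 = 186.

186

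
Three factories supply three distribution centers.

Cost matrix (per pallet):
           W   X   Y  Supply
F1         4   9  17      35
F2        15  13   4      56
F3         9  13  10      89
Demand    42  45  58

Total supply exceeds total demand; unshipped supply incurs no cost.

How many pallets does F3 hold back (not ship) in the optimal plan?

35

An optimal plan:
  F1→W: 35 × 4 = 140
  F2→Y: 56 × 4 = 224
  F3→W: 7 × 9 = 63
  F3→X: 45 × 13 = 585
  F3→Y: 2 × 10 = 20
Total cost = 1032.
F3 ships 54 of its 89, leaving 35.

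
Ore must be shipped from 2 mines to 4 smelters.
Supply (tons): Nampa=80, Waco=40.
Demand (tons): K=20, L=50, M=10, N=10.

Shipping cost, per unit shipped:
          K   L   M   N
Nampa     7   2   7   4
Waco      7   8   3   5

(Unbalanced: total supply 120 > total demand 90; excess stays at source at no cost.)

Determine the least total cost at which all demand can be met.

A cheapest plan:
  Nampa–K: 20 × 7 = 140
  Nampa–L: 50 × 2 = 100
  Nampa–N: 10 × 4 = 40
  Waco–M: 10 × 3 = 30
Total = 140 + 100 + 40 + 30 = 310.

310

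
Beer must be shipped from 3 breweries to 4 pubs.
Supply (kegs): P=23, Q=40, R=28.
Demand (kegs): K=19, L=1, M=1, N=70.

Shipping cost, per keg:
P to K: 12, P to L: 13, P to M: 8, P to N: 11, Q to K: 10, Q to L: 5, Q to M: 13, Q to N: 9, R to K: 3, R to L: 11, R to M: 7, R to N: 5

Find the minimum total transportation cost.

Optimal allocation:
  P–M: 1 × 8 = 8
  P–N: 22 × 11 = 242
  Q–L: 1 × 5 = 5
  Q–N: 39 × 9 = 351
  R–K: 19 × 3 = 57
  R–N: 9 × 5 = 45
Total = 8 + 242 + 5 + 351 + 57 + 45 = 708.
(Supply check: P ships 23; Q ships 40; R ships 28.)

708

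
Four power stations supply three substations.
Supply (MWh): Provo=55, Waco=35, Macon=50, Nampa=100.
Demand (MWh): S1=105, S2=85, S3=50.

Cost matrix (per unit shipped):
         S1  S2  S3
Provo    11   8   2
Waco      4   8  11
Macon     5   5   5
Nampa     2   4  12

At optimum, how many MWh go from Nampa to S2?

30

Solving gives:
  Provo->S2: 5 × 8 = 40
  Provo->S3: 50 × 2 = 100
  Waco->S1: 35 × 4 = 140
  Macon->S2: 50 × 5 = 250
  Nampa->S1: 70 × 2 = 140
  Nampa->S2: 30 × 4 = 120
Total cost = 790.
So Nampa→S2 carries 30 MWh.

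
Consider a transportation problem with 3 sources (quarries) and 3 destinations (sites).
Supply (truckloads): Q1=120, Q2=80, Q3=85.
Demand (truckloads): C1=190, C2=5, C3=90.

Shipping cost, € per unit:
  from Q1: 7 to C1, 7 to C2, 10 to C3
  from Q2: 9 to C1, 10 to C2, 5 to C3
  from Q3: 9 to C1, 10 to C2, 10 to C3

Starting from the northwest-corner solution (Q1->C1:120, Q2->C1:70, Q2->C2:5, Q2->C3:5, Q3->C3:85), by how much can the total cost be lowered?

380

Current plan cost = 120·7 + 70·9 + 5·10 + 5·5 + 85·10 = €2395.
Optimal plan:
  Q1->C1: 115 × €7 = €805
  Q1->C2: 5 × €7 = €35
  Q2->C3: 80 × €5 = €400
  Q3->C1: 75 × €9 = €675
  Q3->C3: 10 × €10 = €100
Optimal cost = €2015.
Saving = 2395 − 2015 = €380.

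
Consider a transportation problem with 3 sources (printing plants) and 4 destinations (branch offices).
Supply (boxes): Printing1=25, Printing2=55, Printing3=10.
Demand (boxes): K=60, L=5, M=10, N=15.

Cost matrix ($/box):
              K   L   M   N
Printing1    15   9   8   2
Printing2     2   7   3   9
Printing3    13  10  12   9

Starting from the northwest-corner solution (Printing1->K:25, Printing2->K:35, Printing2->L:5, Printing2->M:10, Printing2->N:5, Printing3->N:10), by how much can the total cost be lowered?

Current plan cost = 25·15 + 35·2 + 5·7 + 10·3 + 5·9 + 10·9 = $645.
Optimal plan:
  Printing1->M: 10 × $8 = $80
  Printing1->N: 15 × $2 = $30
  Printing2->K: 55 × $2 = $110
  Printing3->K: 5 × $13 = $65
  Printing3->L: 5 × $10 = $50
Optimal cost = $335.
Saving = 645 − 335 = $310.

310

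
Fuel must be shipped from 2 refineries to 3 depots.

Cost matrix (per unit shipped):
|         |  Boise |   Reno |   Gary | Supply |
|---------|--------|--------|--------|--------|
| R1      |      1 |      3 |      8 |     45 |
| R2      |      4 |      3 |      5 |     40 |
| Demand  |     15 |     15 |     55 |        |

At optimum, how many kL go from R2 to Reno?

Solving gives:
  R1→Boise: 15 kL
  R1→Reno: 15 kL
  R1→Gary: 15 kL
  R2→Gary: 40 kL
Total cost = 380.
The route R2→Reno is not used.

0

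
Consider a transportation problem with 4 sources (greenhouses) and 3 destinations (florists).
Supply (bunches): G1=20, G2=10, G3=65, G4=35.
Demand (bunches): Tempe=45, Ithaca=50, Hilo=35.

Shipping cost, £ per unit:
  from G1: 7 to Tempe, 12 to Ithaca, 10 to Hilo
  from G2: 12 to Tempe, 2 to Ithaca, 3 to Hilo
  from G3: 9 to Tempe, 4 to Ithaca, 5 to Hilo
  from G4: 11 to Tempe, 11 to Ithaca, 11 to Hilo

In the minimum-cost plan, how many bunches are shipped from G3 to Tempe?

The minimum-cost plan:
  G1 to Tempe: 20 bunches
  G2 to Hilo: 10 bunches
  G3 to Ithaca: 50 bunches
  G3 to Hilo: 15 bunches
  G4 to Tempe: 25 bunches
  G4 to Hilo: 10 bunches
Total cost = £830.
The route G3→Tempe is not used.

0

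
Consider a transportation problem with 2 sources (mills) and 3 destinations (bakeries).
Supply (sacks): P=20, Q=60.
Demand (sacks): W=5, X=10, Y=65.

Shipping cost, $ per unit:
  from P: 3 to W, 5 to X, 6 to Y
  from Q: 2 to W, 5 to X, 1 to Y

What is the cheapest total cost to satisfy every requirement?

155

A cheapest plan:
  P to W: 5 × $3 = $15
  P to X: 10 × $5 = $50
  P to Y: 5 × $6 = $30
  Q to Y: 60 × $1 = $60
Total = 15 + 50 + 30 + 60 = $155.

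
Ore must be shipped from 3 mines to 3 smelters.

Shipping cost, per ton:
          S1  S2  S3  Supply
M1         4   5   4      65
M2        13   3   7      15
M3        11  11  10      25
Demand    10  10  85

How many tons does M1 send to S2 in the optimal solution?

The minimum-cost plan:
  M1->S1: 10 × 4 = 40
  M1->S3: 55 × 4 = 220
  M2->S2: 10 × 3 = 30
  M2->S3: 5 × 7 = 35
  M3->S3: 25 × 10 = 250
Total cost = 575.
The route M1→S2 is not used.

0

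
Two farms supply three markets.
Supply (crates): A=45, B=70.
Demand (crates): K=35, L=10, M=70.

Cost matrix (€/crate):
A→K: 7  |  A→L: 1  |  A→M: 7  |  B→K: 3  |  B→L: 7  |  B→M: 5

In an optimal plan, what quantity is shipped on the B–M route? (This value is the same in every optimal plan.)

Optimal shipments:
  A–L: 10 crates
  A–M: 35 crates
  B–K: 35 crates
  B–M: 35 crates
Total cost = €535.
So B→M carries 35 crates.

35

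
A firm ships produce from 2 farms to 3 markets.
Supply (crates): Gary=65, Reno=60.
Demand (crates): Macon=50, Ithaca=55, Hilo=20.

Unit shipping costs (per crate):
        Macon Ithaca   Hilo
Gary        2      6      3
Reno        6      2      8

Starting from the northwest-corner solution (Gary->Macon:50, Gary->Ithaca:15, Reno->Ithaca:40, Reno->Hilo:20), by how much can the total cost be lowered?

140

Current plan cost = 50·2 + 15·6 + 40·2 + 20·8 = 430.
Optimal plan:
  Gary->Macon: 45 × 2 = 90
  Gary->Hilo: 20 × 3 = 60
  Reno->Macon: 5 × 6 = 30
  Reno->Ithaca: 55 × 2 = 110
Optimal cost = 290.
Saving = 430 − 290 = 140.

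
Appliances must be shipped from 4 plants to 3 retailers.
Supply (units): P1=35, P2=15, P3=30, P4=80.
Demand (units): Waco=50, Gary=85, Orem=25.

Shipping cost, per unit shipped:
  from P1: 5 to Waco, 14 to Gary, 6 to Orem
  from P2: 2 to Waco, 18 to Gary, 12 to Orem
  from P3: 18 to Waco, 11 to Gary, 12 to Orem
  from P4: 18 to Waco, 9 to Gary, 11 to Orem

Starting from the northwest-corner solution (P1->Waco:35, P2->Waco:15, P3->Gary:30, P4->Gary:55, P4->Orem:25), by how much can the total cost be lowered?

Current plan cost = 35·5 + 15·2 + 30·11 + 55·9 + 25·11 = 1305.
Optimal plan:
  P1 to Waco: 35 × 5 = 175
  P2 to Waco: 15 × 2 = 30
  P3 to Gary: 5 × 11 = 55
  P3 to Orem: 25 × 12 = 300
  P4 to Gary: 80 × 9 = 720
Optimal cost = 1280.
Saving = 1305 − 1280 = 25.

25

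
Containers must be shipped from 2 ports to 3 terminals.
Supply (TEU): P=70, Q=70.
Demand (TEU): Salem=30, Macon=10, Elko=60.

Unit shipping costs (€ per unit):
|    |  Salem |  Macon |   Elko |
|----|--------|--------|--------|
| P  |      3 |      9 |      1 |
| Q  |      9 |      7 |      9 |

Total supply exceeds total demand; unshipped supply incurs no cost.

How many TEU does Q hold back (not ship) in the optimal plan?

40

An optimal plan:
  P→Salem: 10 × €3 = €30
  P→Elko: 60 × €1 = €60
  Q→Salem: 20 × €9 = €180
  Q→Macon: 10 × €7 = €70
Total cost = €340.
Q ships 30 of its 70, leaving 40.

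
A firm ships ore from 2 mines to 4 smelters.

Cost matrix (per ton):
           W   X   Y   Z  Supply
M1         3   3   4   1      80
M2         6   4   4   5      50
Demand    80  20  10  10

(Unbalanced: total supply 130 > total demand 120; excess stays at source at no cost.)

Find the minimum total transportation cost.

A cheapest plan:
  M1 to W: 70 tons
  M1 to Z: 10 tons
  M2 to W: 10 tons
  M2 to X: 20 tons
  M2 to Y: 10 tons
Total cost = 400.

400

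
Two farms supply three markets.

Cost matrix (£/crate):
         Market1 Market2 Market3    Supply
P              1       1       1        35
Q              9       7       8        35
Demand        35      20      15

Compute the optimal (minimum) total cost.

A cheapest plan:
  P->Market1: 35 × £1 = £35
  Q->Market2: 20 × £7 = £140
  Q->Market3: 15 × £8 = £120
Total = 35 + 140 + 120 = £295.
(Supply check: P ships 35; Q ships 35.)

295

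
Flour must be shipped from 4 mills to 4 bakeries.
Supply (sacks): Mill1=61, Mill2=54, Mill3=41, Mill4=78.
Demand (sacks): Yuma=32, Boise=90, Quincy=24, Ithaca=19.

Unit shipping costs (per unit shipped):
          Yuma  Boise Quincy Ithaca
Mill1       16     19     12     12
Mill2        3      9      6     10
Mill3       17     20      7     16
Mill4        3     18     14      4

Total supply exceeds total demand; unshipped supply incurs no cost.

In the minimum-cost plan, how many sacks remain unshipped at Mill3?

An optimal plan:
  Mill1->Boise: 9 × 19 = 171
  Mill2->Boise: 54 × 9 = 486
  Mill3->Quincy: 24 × 7 = 168
  Mill4->Yuma: 32 × 3 = 96
  Mill4->Boise: 27 × 18 = 486
  Mill4->Ithaca: 19 × 4 = 76
Total cost = 1483.
Mill3 ships 24 of its 41, leaving 17.

17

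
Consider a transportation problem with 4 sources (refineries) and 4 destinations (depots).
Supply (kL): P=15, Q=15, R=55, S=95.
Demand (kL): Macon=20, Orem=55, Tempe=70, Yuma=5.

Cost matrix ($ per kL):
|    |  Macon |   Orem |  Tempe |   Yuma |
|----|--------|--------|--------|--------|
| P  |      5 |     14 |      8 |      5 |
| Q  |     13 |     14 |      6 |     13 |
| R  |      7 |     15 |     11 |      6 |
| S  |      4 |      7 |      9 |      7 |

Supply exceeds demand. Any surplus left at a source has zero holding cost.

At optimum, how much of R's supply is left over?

30

Minimum-cost shipments:
  P→Tempe: 15 kL
  Q→Tempe: 15 kL
  R→Tempe: 20 kL
  R→Yuma: 5 kL
  S→Macon: 20 kL
  S→Orem: 55 kL
  S→Tempe: 20 kL
Total cost = $1105.
R ships 25 of its 55, leaving 30.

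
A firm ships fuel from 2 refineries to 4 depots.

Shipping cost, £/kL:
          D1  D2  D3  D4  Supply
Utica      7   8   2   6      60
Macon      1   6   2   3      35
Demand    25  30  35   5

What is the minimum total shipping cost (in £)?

Optimal allocation:
  Utica→D2: 25 × £8 = £200
  Utica→D3: 35 × £2 = £70
  Macon→D1: 25 × £1 = £25
  Macon→D2: 5 × £6 = £30
  Macon→D4: 5 × £3 = £15
Total = 200 + 70 + 25 + 30 + 15 = £340.

340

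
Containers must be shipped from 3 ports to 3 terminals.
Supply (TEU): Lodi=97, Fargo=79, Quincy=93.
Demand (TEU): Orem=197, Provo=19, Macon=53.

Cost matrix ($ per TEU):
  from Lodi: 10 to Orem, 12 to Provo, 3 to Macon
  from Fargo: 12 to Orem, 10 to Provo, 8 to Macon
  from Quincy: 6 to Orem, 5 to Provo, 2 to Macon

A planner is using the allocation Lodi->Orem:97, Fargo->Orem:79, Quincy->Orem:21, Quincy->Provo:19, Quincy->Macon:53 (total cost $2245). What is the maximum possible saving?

Current plan cost = 97·10 + 79·12 + 21·6 + 19·5 + 53·2 = $2245.
Optimal plan:
  Lodi–Orem: 44 × $10 = $440
  Lodi–Macon: 53 × $3 = $159
  Fargo–Orem: 60 × $12 = $720
  Fargo–Provo: 19 × $10 = $190
  Quincy–Orem: 93 × $6 = $558
Optimal cost = $2067.
Saving = 2245 − 2067 = $178.

178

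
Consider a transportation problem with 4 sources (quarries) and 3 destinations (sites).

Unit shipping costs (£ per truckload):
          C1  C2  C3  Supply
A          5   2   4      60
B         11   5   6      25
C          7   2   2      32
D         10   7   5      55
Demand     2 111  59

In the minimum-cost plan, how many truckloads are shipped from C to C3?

4

Solving gives:
  A–C1: 2 × £5 = £10
  A–C2: 58 × £2 = £116
  B–C2: 25 × £5 = £125
  C–C2: 28 × £2 = £56
  C–C3: 4 × £2 = £8
  D–C3: 55 × £5 = £275
Total cost = £590.
So C→C3 carries 4 truckloads.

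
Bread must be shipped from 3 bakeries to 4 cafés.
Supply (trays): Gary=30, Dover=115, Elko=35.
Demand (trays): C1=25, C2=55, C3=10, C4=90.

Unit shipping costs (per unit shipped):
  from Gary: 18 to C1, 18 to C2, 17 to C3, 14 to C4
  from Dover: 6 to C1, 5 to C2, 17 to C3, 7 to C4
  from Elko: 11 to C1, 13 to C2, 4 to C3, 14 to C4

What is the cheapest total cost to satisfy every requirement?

1430

An optimal shipping plan:
  Gary→C4: 30 trays
  Dover→C2: 55 trays
  Dover→C4: 60 trays
  Elko→C1: 25 trays
  Elko→C3: 10 trays
Total cost = 1430.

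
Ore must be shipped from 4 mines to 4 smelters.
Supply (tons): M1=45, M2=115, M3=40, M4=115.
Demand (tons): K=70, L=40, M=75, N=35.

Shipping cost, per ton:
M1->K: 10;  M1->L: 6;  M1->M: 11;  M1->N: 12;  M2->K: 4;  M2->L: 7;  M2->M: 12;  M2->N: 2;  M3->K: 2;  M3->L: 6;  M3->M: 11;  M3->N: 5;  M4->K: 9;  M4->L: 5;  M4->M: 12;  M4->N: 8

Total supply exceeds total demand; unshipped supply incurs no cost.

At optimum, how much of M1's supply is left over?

0

Minimum-cost shipments:
  M1 to M: 45 × 11 = 495
  M2 to K: 30 × 4 = 120
  M2 to N: 35 × 2 = 70
  M3 to K: 40 × 2 = 80
  M4 to L: 40 × 5 = 200
  M4 to M: 30 × 12 = 360
Total cost = 1325.
M1 ships 45 of its 45, leaving 0.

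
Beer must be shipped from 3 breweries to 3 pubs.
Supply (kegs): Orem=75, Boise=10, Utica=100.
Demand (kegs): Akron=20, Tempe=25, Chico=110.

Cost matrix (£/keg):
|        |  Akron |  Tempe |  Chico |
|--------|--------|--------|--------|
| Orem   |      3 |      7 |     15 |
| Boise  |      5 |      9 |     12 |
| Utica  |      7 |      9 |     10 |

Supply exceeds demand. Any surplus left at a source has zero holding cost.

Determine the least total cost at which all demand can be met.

One minimum-cost allocation:
  Orem->Akron: 20 × £3 = £60
  Orem->Tempe: 25 × £7 = £175
  Boise->Chico: 10 × £12 = £120
  Utica->Chico: 100 × £10 = £1000
Total = 60 + 175 + 120 + 1000 = £1355.

1355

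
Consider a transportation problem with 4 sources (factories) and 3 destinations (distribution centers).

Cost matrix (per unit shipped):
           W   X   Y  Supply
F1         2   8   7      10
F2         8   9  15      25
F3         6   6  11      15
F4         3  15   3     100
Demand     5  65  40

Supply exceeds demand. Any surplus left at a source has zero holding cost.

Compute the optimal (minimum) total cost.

A cheapest plan:
  F1->X: 10 × 8 = 80
  F2->X: 25 × 9 = 225
  F3->X: 15 × 6 = 90
  F4->W: 5 × 3 = 15
  F4->X: 15 × 15 = 225
  F4->Y: 40 × 3 = 120
Total = 80 + 225 + 90 + 15 + 225 + 120 = 755.

755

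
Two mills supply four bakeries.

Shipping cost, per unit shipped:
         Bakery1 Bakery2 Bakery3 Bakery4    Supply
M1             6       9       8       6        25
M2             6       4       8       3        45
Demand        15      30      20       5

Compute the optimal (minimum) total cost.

385

Optimal allocation:
  M1–Bakery1: 15 × 6 = 90
  M1–Bakery3: 10 × 8 = 80
  M2–Bakery2: 30 × 4 = 120
  M2–Bakery3: 10 × 8 = 80
  M2–Bakery4: 5 × 3 = 15
Total = 90 + 80 + 120 + 80 + 15 = 385.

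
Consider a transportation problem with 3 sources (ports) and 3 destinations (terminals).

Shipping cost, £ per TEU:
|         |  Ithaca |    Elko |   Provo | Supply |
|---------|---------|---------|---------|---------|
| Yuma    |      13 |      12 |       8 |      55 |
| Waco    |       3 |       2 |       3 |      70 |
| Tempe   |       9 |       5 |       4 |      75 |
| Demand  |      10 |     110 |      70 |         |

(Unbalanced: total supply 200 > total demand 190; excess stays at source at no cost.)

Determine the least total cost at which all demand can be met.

An optimal shipping plan:
  Yuma->Provo: 45 × £8 = £360
  Waco->Ithaca: 10 × £3 = £30
  Waco->Elko: 60 × £2 = £120
  Tempe->Elko: 50 × £5 = £250
  Tempe->Provo: 25 × £4 = £100
Total = 360 + 30 + 120 + 250 + 100 = £860.

860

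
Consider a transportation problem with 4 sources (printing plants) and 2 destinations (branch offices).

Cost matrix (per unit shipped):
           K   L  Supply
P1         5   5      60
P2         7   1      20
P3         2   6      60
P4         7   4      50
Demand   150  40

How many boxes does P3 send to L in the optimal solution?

0

The minimum-cost plan:
  P1 to K: 60 × 5 = 300
  P2 to L: 20 × 1 = 20
  P3 to K: 60 × 2 = 120
  P4 to K: 30 × 7 = 210
  P4 to L: 20 × 4 = 80
Total cost = 730.
The route P3→L is not used.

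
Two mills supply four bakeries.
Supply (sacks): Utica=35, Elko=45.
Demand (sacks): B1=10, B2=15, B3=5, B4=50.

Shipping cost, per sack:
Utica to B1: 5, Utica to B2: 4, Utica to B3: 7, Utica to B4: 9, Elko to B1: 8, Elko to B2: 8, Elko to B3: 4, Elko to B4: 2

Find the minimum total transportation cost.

280

Optimal allocation:
  Utica→B1: 10 × 5 = 50
  Utica→B2: 15 × 4 = 60
  Utica→B3: 5 × 7 = 35
  Utica→B4: 5 × 9 = 45
  Elko→B4: 45 × 2 = 90
Total = 50 + 60 + 35 + 45 + 90 = 280.
(Supply check: Utica ships 35; Elko ships 45.)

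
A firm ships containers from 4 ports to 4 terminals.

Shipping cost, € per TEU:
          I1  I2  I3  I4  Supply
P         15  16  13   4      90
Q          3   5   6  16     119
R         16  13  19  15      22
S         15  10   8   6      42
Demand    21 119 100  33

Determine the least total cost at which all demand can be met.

Optimal allocation:
  P–I3: 57 × €13 = €741
  P–I4: 33 × €4 = €132
  Q–I1: 21 × €3 = €63
  Q–I2: 97 × €5 = €485
  Q–I3: 1 × €6 = €6
  R–I2: 22 × €13 = €286
  S–I3: 42 × €8 = €336
Total = 741 + 132 + 63 + 485 + 6 + 286 + 336 = €2049.

2049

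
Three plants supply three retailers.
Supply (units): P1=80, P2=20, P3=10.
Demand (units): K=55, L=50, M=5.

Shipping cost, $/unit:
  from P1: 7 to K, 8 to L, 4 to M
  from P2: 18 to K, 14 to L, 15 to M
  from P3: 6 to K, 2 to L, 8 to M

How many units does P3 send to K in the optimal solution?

0

The minimum-cost plan:
  P1→K: 55 × $7 = $385
  P1→L: 20 × $8 = $160
  P1→M: 5 × $4 = $20
  P2→L: 20 × $14 = $280
  P3→L: 10 × $2 = $20
Total cost = $865.
The route P3→K is not used.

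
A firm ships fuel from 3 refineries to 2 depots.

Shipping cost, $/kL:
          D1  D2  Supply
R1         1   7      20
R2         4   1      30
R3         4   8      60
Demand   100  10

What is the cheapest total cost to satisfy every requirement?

350

An optimal shipping plan:
  R1–D1: 20 × $1 = $20
  R2–D1: 20 × $4 = $80
  R2–D2: 10 × $1 = $10
  R3–D1: 60 × $4 = $240
Total = 20 + 80 + 10 + 240 = $350.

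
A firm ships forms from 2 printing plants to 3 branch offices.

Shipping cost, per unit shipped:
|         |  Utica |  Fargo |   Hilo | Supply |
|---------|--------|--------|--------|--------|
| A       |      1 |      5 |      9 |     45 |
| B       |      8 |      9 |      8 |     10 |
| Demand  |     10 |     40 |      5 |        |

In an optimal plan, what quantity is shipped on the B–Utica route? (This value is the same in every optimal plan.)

The minimum-cost plan:
  A→Utica: 10 × 1 = 10
  A→Fargo: 35 × 5 = 175
  B→Fargo: 5 × 9 = 45
  B→Hilo: 5 × 8 = 40
Total cost = 270.
The route B→Utica is not used.

0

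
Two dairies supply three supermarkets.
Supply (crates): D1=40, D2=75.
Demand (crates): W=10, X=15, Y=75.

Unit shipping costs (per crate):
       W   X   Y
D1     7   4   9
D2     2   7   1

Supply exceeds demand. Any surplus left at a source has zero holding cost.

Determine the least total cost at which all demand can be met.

Optimal allocation:
  D1 to W: 10 × 7 = 70
  D1 to X: 15 × 4 = 60
  D2 to Y: 75 × 1 = 75
Total = 70 + 60 + 75 = 205.

205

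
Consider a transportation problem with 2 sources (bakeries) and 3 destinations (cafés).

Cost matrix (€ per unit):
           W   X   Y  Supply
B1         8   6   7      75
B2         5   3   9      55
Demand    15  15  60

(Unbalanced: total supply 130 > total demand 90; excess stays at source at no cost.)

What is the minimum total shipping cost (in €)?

540

Optimal allocation:
  B1–Y: 60 × €7 = €420
  B2–W: 15 × €5 = €75
  B2–X: 15 × €3 = €45
Total = 420 + 75 + 45 = €540.
(Supply check: B1 ships 60; B2 ships 30.)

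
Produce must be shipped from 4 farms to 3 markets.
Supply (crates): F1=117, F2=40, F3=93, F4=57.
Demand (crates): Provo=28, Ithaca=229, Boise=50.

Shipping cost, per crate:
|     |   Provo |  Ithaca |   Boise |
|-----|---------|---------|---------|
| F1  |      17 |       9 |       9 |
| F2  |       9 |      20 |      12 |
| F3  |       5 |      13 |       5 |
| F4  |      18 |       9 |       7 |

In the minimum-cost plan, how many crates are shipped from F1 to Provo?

The minimum-cost plan:
  F1→Ithaca: 117 × 9 = 1053
  F2→Provo: 28 × 9 = 252
  F2→Ithaca: 12 × 20 = 240
  F3→Ithaca: 43 × 13 = 559
  F3→Boise: 50 × 5 = 250
  F4→Ithaca: 57 × 9 = 513
Total cost = 2867.
The route F1→Provo is not used.

0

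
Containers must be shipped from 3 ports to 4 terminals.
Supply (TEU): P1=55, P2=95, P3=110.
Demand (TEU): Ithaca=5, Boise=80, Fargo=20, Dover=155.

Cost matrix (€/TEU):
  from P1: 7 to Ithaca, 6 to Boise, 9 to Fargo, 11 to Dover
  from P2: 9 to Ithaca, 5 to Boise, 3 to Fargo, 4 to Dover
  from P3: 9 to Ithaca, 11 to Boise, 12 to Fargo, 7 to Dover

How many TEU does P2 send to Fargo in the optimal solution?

20

Optimal shipments:
  P1 to Boise: 55 × €6 = €330
  P2 to Boise: 25 × €5 = €125
  P2 to Fargo: 20 × €3 = €60
  P2 to Dover: 50 × €4 = €200
  P3 to Ithaca: 5 × €9 = €45
  P3 to Dover: 105 × €7 = €735
Total cost = €1495.
So P2→Fargo carries 20 TEU.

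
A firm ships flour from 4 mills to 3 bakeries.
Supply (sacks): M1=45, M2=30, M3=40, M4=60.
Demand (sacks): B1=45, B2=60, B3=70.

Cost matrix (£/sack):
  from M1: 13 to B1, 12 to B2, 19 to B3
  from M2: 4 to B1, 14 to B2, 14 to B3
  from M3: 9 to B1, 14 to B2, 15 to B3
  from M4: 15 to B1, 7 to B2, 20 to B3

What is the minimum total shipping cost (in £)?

1905

An optimal shipping plan:
  M1–B3: 45 × £19 = £855
  M2–B1: 30 × £4 = £120
  M3–B1: 15 × £9 = £135
  M3–B3: 25 × £15 = £375
  M4–B2: 60 × £7 = £420
Total = 855 + 120 + 135 + 375 + 420 = £1905.
(Supply check: M1 ships 45; M2 ships 30; M3 ships 40; M4 ships 60.)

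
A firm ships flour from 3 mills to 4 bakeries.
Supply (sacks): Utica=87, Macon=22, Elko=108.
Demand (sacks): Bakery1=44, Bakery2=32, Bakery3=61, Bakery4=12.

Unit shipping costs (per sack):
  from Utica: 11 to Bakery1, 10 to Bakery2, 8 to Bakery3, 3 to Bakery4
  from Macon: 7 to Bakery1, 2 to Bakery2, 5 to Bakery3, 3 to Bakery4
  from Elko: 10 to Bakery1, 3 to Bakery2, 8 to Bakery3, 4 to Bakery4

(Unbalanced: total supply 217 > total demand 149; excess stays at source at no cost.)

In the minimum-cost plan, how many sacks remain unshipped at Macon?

0

Minimum-cost shipments:
  Utica->Bakery3: 61 × 8 = 488
  Utica->Bakery4: 12 × 3 = 36
  Macon->Bakery1: 22 × 7 = 154
  Elko->Bakery1: 22 × 10 = 220
  Elko->Bakery2: 32 × 3 = 96
Total cost = 994.
Macon ships 22 of its 22, leaving 0.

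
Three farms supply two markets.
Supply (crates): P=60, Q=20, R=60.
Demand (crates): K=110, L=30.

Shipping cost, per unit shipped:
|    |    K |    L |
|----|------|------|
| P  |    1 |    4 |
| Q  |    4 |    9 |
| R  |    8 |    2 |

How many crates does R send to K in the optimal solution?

30

Optimal shipments:
  P–K: 60 × 1 = 60
  Q–K: 20 × 4 = 80
  R–K: 30 × 8 = 240
  R–L: 30 × 2 = 60
Total cost = 440.
So R→K carries 30 crates.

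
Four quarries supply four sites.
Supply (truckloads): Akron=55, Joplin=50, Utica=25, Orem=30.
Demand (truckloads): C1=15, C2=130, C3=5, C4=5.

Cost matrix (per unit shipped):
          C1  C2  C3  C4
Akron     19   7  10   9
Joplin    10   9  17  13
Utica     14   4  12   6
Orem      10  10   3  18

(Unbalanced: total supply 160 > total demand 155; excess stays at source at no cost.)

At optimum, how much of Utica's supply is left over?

An optimal plan:
  Akron to C2: 50 truckloads
  Akron to C4: 5 truckloads
  Joplin to C2: 50 truckloads
  Utica to C2: 25 truckloads
  Orem to C1: 15 truckloads
  Orem to C2: 5 truckloads
  Orem to C3: 5 truckloads
Total cost = 1160.
Utica ships 25 of its 25, leaving 0.

0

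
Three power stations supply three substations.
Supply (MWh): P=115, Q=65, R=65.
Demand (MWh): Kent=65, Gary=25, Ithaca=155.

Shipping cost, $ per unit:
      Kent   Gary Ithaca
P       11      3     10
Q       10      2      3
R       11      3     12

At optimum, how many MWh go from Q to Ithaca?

Optimal shipments:
  P->Gary: 25 × $3 = $75
  P->Ithaca: 90 × $10 = $900
  Q->Ithaca: 65 × $3 = $195
  R->Kent: 65 × $11 = $715
Total cost = $1885.
So Q→Ithaca carries 65 MWh.

65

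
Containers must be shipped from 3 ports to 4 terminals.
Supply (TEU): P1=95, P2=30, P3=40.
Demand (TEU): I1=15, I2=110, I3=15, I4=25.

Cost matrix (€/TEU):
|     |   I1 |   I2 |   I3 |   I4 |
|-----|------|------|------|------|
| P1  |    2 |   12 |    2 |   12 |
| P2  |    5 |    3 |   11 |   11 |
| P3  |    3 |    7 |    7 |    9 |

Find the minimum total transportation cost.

A cheapest plan:
  P1→I1: 15 TEU
  P1→I2: 40 TEU
  P1→I3: 15 TEU
  P1→I4: 25 TEU
  P2→I2: 30 TEU
  P3→I2: 40 TEU
Total cost = €1210.
(Supply check: P1 ships 95; P2 ships 30; P3 ships 40.)

1210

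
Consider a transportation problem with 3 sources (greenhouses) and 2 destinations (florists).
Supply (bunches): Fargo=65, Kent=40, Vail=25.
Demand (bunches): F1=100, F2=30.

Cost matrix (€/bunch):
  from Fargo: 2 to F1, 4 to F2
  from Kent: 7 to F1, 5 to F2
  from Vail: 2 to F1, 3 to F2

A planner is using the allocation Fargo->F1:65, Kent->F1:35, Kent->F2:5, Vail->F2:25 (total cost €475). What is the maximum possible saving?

Current plan cost = 65·2 + 35·7 + 5·5 + 25·3 = €475.
Optimal plan:
  Fargo→F1: 65 × €2 = €130
  Kent→F1: 10 × €7 = €70
  Kent→F2: 30 × €5 = €150
  Vail→F1: 25 × €2 = €50
Optimal cost = €400.
Saving = 475 − 400 = €75.

75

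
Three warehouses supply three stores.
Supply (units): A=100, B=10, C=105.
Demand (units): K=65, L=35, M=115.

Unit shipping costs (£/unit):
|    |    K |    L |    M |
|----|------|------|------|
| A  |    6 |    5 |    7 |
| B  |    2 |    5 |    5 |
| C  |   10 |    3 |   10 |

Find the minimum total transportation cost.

Optimal allocation:
  A–K: 55 × £6 = £330
  A–M: 45 × £7 = £315
  B–K: 10 × £2 = £20
  C–L: 35 × £3 = £105
  C–M: 70 × £10 = £700
Total = 330 + 315 + 20 + 105 + 700 = £1470.
(Supply check: A ships 100; B ships 10; C ships 105.)

1470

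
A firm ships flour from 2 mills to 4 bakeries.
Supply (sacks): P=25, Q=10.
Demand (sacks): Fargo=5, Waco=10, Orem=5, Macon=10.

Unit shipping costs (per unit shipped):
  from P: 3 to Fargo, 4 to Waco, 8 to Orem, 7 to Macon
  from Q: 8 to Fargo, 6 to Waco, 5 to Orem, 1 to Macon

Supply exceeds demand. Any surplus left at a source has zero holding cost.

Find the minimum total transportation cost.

A cheapest plan:
  P→Fargo: 5 sacks
  P→Waco: 10 sacks
  P→Orem: 5 sacks
  Q→Macon: 10 sacks
Total cost = 105.

105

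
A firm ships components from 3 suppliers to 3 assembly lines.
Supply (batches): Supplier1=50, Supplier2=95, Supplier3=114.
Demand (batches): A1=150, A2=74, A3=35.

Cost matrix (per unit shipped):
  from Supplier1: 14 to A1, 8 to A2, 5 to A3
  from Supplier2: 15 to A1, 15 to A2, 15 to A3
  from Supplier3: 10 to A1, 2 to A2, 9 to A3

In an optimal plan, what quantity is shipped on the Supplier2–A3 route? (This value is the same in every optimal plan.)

0

The minimum-cost plan:
  Supplier1→A1: 15 batches
  Supplier1→A3: 35 batches
  Supplier2→A1: 95 batches
  Supplier3→A1: 40 batches
  Supplier3→A2: 74 batches
Total cost = 2358.
The route Supplier2→A3 is not used.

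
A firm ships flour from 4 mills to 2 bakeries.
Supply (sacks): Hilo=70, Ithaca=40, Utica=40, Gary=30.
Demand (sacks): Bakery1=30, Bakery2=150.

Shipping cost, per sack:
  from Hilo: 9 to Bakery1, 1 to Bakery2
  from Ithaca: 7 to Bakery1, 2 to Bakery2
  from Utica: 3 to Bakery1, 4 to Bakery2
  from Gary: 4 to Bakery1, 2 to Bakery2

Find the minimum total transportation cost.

A cheapest plan:
  Hilo→Bakery2: 70 × 1 = 70
  Ithaca→Bakery2: 40 × 2 = 80
  Utica→Bakery1: 30 × 3 = 90
  Utica→Bakery2: 10 × 4 = 40
  Gary→Bakery2: 30 × 2 = 60
Total = 70 + 80 + 90 + 40 + 60 = 340.

340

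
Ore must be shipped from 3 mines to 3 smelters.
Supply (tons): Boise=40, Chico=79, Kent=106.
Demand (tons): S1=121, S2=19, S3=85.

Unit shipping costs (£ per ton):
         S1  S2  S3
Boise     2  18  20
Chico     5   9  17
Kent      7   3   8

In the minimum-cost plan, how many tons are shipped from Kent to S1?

2

The minimum-cost plan:
  Boise→S1: 40 × £2 = £80
  Chico→S1: 79 × £5 = £395
  Kent→S1: 2 × £7 = £14
  Kent→S2: 19 × £3 = £57
  Kent→S3: 85 × £8 = £680
Total cost = £1226.
So Kent→S1 carries 2 tons.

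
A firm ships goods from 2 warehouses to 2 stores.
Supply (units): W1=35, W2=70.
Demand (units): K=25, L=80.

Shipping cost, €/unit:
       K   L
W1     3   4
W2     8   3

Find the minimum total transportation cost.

325

A cheapest plan:
  W1->K: 25 × €3 = €75
  W1->L: 10 × €4 = €40
  W2->L: 70 × €3 = €210
Total = 75 + 40 + 210 = €325.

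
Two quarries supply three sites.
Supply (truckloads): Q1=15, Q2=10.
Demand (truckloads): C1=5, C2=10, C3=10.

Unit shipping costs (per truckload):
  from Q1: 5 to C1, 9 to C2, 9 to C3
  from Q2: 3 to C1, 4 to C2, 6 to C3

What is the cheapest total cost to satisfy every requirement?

An optimal shipping plan:
  Q1 to C1: 5 × 5 = 25
  Q1 to C3: 10 × 9 = 90
  Q2 to C2: 10 × 4 = 40
Total = 25 + 90 + 40 = 155.

155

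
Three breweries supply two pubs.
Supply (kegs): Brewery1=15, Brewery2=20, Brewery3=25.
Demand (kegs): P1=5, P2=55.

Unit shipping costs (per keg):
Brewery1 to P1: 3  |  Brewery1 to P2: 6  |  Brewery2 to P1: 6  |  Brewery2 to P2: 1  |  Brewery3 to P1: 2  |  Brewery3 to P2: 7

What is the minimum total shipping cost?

A cheapest plan:
  Brewery1→P2: 15 × 6 = 90
  Brewery2→P2: 20 × 1 = 20
  Brewery3→P1: 5 × 2 = 10
  Brewery3→P2: 20 × 7 = 140
Total = 90 + 20 + 10 + 140 = 260.

260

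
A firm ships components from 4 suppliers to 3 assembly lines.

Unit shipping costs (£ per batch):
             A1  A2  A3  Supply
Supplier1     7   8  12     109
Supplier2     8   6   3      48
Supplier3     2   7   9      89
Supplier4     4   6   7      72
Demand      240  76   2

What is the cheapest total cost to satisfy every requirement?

Optimal allocation:
  Supplier1–A1: 79 × £7 = £553
  Supplier1–A2: 30 × £8 = £240
  Supplier2–A2: 46 × £6 = £276
  Supplier2–A3: 2 × £3 = £6
  Supplier3–A1: 89 × £2 = £178
  Supplier4–A1: 72 × £4 = £288
Total = 553 + 240 + 276 + 6 + 178 + 288 = £1541.

1541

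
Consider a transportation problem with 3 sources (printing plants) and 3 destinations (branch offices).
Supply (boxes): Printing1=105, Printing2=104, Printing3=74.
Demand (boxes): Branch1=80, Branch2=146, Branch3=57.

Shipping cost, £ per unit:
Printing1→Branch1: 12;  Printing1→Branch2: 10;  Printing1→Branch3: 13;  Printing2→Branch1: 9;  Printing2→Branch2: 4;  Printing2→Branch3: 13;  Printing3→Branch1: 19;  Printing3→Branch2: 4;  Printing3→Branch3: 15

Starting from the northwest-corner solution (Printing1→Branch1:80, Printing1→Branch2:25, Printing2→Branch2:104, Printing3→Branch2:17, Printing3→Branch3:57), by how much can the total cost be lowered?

Current plan cost = 80·12 + 25·10 + 104·4 + 17·4 + 57·15 = £2549.
Optimal plan:
  Printing1→Branch1: 48 × £12 = £576
  Printing1→Branch3: 57 × £13 = £741
  Printing2→Branch1: 32 × £9 = £288
  Printing2→Branch2: 72 × £4 = £288
  Printing3→Branch2: 74 × £4 = £296
Optimal cost = £2189.
Saving = 2549 − 2189 = £360.

360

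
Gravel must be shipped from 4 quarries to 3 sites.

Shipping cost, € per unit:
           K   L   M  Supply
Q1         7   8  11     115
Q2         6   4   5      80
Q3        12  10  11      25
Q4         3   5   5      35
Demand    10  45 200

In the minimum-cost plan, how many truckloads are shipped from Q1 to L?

The minimum-cost plan:
  Q1->K: 10 × €7 = €70
  Q1->L: 45 × €8 = €360
  Q1->M: 60 × €11 = €660
  Q2->M: 80 × €5 = €400
  Q3->M: 25 × €11 = €275
  Q4->M: 35 × €5 = €175
Total cost = €1940.
So Q1→L carries 45 truckloads.

45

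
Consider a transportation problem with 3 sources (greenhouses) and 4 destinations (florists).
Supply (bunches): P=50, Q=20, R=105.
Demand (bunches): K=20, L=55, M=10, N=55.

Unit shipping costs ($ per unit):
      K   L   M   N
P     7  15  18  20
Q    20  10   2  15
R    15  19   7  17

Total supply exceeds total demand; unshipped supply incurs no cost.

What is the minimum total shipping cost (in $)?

A cheapest plan:
  P–K: 20 × $7 = $140
  P–L: 30 × $15 = $450
  Q–L: 20 × $10 = $200
  R–L: 5 × $19 = $95
  R–M: 10 × $7 = $70
  R–N: 55 × $17 = $935
Total = 140 + 450 + 200 + 95 + 70 + 935 = $1890.

1890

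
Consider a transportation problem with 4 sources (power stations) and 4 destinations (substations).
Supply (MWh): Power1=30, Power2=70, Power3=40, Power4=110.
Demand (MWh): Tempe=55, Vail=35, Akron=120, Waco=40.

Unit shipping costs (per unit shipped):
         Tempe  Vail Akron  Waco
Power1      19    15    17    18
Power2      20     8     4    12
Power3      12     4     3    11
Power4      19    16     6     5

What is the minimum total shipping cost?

A cheapest plan:
  Power1→Tempe: 30 MWh
  Power2→Vail: 20 MWh
  Power2→Akron: 50 MWh
  Power3→Tempe: 25 MWh
  Power3→Vail: 15 MWh
  Power4→Akron: 70 MWh
  Power4→Waco: 40 MWh
Total cost = 1910.

1910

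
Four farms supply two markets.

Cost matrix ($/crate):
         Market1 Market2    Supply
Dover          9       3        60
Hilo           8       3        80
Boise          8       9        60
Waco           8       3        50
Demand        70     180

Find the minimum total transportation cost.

1100

Optimal allocation:
  Dover–Market2: 60 × $3 = $180
  Hilo–Market1: 10 × $8 = $80
  Hilo–Market2: 70 × $3 = $210
  Boise–Market1: 60 × $8 = $480
  Waco–Market2: 50 × $3 = $150
Total = 180 + 80 + 210 + 480 + 150 = $1100.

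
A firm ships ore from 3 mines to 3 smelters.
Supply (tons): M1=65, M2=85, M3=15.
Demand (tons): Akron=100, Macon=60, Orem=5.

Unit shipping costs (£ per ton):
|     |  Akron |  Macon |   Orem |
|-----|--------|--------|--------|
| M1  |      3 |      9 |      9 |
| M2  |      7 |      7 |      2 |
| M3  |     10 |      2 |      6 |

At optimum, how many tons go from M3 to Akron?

Optimal shipments:
  M1 to Akron: 65 tons
  M2 to Akron: 35 tons
  M2 to Macon: 45 tons
  M2 to Orem: 5 tons
  M3 to Macon: 15 tons
Total cost = £795.
The route M3→Akron is not used.

0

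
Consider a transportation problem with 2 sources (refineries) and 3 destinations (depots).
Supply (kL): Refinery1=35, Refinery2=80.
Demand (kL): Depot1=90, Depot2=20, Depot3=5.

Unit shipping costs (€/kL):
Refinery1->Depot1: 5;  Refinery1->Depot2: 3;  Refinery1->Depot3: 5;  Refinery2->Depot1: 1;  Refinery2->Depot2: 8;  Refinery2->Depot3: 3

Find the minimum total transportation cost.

A cheapest plan:
  Refinery1->Depot1: 10 kL
  Refinery1->Depot2: 20 kL
  Refinery1->Depot3: 5 kL
  Refinery2->Depot1: 80 kL
Total cost = €215.
(Supply check: Refinery1 ships 35; Refinery2 ships 80.)

215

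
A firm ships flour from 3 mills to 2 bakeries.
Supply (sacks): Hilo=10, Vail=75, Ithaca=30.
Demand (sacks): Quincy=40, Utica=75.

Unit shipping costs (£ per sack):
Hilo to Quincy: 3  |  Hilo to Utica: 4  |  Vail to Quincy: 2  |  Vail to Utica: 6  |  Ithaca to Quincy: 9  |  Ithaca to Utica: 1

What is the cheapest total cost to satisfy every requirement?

An optimal shipping plan:
  Hilo–Utica: 10 sacks
  Vail–Quincy: 40 sacks
  Vail–Utica: 35 sacks
  Ithaca–Utica: 30 sacks
Total cost = £360.
(Supply check: Hilo ships 10; Vail ships 75; Ithaca ships 30.)

360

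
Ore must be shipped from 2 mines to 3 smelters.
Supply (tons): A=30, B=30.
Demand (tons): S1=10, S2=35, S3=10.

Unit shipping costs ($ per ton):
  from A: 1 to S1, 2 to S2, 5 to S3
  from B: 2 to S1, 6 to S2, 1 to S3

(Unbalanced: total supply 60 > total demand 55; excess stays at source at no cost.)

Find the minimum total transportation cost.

One minimum-cost allocation:
  A to S2: 30 × $2 = $60
  B to S1: 10 × $2 = $20
  B to S2: 5 × $6 = $30
  B to S3: 10 × $1 = $10
Total = 60 + 20 + 30 + 10 = $120.

120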